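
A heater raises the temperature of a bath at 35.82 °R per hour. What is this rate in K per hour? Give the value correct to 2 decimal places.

Since only a temperature interval is involved, the additive offset between the scales drops out.
A change of 1°R is a change of 5/9 K, so 35.82 × 5/9 = 19.90.

19.90 K/hour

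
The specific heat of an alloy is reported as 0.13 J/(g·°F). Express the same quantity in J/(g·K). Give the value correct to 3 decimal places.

The quantity depends on a temperature interval, so only the ratio of degree sizes applies; the offset between the scales is irrelevant.
A change of 1 K is a change of 1.8°F, so per K the value is 0.13 × 1.8 = 0.234.

0.234 J/(g·K)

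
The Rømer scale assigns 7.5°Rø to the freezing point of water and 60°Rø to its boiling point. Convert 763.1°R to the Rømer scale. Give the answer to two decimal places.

86.67°Rø

First in Celsius: (763.1 - 491.67) × 5/9 = 150.7944°C.
Linearly onto the Rømer scale: 7.5 + (150.7944 / 100) × (60 - 7.5) = 86.67°Rø.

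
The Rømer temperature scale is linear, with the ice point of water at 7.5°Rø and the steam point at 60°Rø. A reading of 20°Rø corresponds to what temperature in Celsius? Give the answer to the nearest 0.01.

Linear interpolation between the fixed points: C = (20 - 7.5) × 100 / (60 - 7.5) = 23.8095°C.

23.81°C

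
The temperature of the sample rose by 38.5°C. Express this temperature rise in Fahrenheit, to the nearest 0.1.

69.3°F

An interval of 1°C corresponds to 1.8°F.
38.5 × 1.8 = 69.3.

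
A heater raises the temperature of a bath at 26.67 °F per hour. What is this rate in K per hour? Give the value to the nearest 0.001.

14.817 K/hour

The quantity depends on a temperature interval, so only the ratio of degree sizes applies; the offset between the scales is irrelevant.
A change of 1°F is a change of 5/9 K, so 26.67 × 5/9 = 14.817.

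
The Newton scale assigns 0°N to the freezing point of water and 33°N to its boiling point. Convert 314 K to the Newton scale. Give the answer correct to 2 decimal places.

First in Celsius: 314 - 273.15 = 40.8500°C.
Linearly onto the Newton scale: 0 + (40.8500 / 100) × (33 - 0) = 13.48°N.

13.48°N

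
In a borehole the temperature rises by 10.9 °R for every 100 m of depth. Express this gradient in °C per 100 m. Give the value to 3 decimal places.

6.056 °C/100 m

The quantity depends on a temperature interval, so only the ratio of degree sizes applies; the offset between the scales is irrelevant.
A change of 1°R is a change of 5/9°C, so 10.9 × 5/9 = 6.056.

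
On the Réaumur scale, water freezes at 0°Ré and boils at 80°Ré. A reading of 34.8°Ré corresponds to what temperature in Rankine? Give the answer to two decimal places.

569.97°R

Linear interpolation between the fixed points: C = (34.8 - 0) × 100 / (80 - 0) = 43.5000°C.
Then 43.5000 × 1.8 + 491.67 = 569.97°R.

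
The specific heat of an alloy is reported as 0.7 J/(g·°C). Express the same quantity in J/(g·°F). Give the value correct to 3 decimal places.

Since only a temperature interval is involved, the additive offset between the scales drops out.
A change of 1°F is a change of 5/9°C, so per °F the value is 0.7 × 5/9 = 0.389.

0.389 J/(g·°F)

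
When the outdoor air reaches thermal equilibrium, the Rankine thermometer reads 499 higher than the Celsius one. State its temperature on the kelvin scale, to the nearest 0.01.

282.31 K

Let x be the Celsius reading; then the Rankine reading is 1.8·x + 491.67.
(1.8·x + 491.67) - x = 499  ⇒  (0.8)·x = 7.33  ⇒  x = 9.1625°C.
In kelvin: 9.1625 + 273.15 = 282.31 K.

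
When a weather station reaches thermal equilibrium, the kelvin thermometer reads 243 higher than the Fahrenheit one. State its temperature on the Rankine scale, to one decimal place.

487.5°R

Let x be the Fahrenheit reading; then the kelvin reading is 5/9·x + 255.372.
(5/9·x + 255.372) - x = 243  ⇒  (-4/9)·x = -12.3722  ⇒  x = 27.8375°F.
In Celsius: (27.8375 - 32) × 5/9 = -2.3125°C.
In Rankine: -2.3125 × 1.8 + 491.67 = 487.5°R.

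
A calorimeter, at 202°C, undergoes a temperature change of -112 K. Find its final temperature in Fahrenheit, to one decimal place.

The 112 K change is an interval; Kelvin and Celsius degrees are the same size, so ΔC = -112°C.
Final Celsius temperature: 202.0000 - 112.0000 = 90.0000°C.
In Fahrenheit: 90.0000 × 1.8 + 32 = 194.0°F.

194.0°F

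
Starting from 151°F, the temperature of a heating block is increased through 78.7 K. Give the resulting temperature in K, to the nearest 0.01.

417.96 K

Initial temperature in Celsius: (151 - 32) × 5/9 = 66.1111°C.
The 78.7 K change is an interval; Kelvin and Celsius degrees are the same size, so ΔC = +78.7°C.
Final Celsius temperature: 66.1111 + 78.7000 = 144.8111°C.
In kelvin: 144.8111 + 273.15 = 417.96 K.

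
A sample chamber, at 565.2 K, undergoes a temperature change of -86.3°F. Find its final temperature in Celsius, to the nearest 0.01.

244.11°C

Initial temperature in Celsius: 565.2 - 273.15 = 292.0500°C.
The 86.3°F change is an interval, so only the factor 5/9 applies: -86.3 × 5/9 = -47.9444°C.
Final Celsius temperature: 292.0500 - 47.9444 = 244.1056°C.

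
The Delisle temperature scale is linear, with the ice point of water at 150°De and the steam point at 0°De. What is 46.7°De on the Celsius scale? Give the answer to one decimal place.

68.9°C

Linear interpolation between the fixed points: C = (46.7 - 150) × 100 / (0 - 150) = 68.8667°C.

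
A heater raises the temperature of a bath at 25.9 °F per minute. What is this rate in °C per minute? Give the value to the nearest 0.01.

The quantity depends on a temperature interval, so only the ratio of degree sizes applies; the offset between the scales is irrelevant.
A change of 1°F is a change of 5/9°C, so 25.9 × 5/9 = 14.39.

14.39 °C/minute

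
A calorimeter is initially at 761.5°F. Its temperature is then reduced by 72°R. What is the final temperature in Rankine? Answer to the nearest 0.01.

1149.17°R

Initial temperature in Celsius: (761.5 - 32) × 5/9 = 405.2778°C.
The 72°R change is an interval, so only the factor 5/9 applies: -72 × 5/9 = -40.0000°C.
Final Celsius temperature: 405.2778 - 40.0000 = 365.2778°C.
In Rankine: 365.2778 × 1.8 + 491.67 = 1149.17°R.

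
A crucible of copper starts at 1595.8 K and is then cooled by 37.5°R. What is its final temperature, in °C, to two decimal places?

Initial temperature in Celsius: 1595.8 - 273.15 = 1322.6500°C.
The 37.5°R change is an interval, so only the factor 5/9 applies: -37.5 × 5/9 = -20.8333°C.
Final Celsius temperature: 1322.6500 - 20.8333 = 1301.8167°C.

1301.82°C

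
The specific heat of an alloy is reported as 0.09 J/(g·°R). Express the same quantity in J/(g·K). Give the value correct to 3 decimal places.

Since only a temperature interval is involved, the additive offset between the scales drops out.
A change of 1 K is a change of 1.8°R, so per K the value is 0.09 × 1.8 = 0.162.

0.162 J/(g·K)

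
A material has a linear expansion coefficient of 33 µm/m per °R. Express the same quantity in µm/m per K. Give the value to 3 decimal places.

Since only a temperature interval is involved, the additive offset between the scales drops out.
A change of 1 K is a change of 1.8°R, so per K the value is 33 × 1.8 = 59.400.

59.400 µm/m per K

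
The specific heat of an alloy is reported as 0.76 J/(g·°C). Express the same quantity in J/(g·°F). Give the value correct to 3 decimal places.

The quantity depends on a temperature interval, so only the ratio of degree sizes applies; the offset between the scales is irrelevant.
A change of 1°F is a change of 5/9°C, so per °F the value is 0.76 × 5/9 = 0.422.

0.422 J/(g·°F)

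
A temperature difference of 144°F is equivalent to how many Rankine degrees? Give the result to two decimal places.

Fahrenheit and Rankine degrees are the same size, so the interval is unchanged: 144.00.

144.00°R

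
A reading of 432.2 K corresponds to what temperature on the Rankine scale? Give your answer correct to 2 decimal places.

777.96°R

In Celsius: 432.2 - 273.15 = 159.0500°C.
In Rankine: 159.0500 × 1.8 + 491.67 = 777.96°R.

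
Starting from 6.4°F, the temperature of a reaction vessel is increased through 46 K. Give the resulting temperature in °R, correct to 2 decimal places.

Initial temperature in Celsius: (6.4 - 32) × 5/9 = -14.2222°C.
The 46 K change is an interval; Kelvin and Celsius degrees are the same size, so ΔC = +46°C.
Final Celsius temperature: -14.2222 + 46.0000 = 31.7778°C.
In Rankine: 31.7778 × 1.8 + 491.67 = 548.87°R.

548.87°R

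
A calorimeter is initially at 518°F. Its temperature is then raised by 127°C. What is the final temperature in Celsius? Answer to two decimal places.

Initial temperature in Celsius: (518 - 32) × 5/9 = 270.0000°C.
Final Celsius temperature: 270.0000 + 127.0000 = 397.0000°C.

397.00°C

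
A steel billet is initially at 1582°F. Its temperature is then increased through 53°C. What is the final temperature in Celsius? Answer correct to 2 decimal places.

914.11°C

Initial temperature in Celsius: (1582 - 32) × 5/9 = 861.1111°C.
Final Celsius temperature: 861.1111 + 53.0000 = 914.1111°C.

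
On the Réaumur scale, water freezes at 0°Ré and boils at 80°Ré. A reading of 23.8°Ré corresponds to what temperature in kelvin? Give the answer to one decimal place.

Linear interpolation between the fixed points: C = (23.8 - 0) × 100 / (80 - 0) = 29.7500°C.
Then 29.7500 + 273.15 = 302.9 K.

302.9 K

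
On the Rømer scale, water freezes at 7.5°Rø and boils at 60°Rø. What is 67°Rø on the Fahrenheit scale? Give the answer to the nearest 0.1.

236.0°F

Linear interpolation between the fixed points: C = (67 - 7.5) × 100 / (60 - 7.5) = 113.3333°C.
Then 113.3333 × 1.8 + 32 = 236.0°F.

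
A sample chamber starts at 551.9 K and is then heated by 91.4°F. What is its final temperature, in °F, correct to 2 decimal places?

625.15°F

Initial temperature in Celsius: 551.9 - 273.15 = 278.7500°C.
The 91.4°F change is an interval, so only the factor 5/9 applies: +91.4 × 5/9 = +50.7778°C.
Final Celsius temperature: 278.7500 + 50.7778 = 329.5278°C.
In Fahrenheit: 329.5278 × 1.8 + 32 = 625.15°F.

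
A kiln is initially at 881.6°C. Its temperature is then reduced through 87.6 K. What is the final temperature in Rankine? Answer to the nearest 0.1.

The 87.6 K change is an interval; Kelvin and Celsius degrees are the same size, so ΔC = -87.6°C.
Final Celsius temperature: 881.6000 - 87.6000 = 794.0000°C.
In Rankine: 794.0000 × 1.8 + 491.67 = 1920.9°R.

1920.9°R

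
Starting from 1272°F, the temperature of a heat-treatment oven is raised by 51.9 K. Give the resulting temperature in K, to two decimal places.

Initial temperature in Celsius: (1272 - 32) × 5/9 = 688.8889°C.
The 51.9 K change is an interval; Kelvin and Celsius degrees are the same size, so ΔC = +51.9°C.
Final Celsius temperature: 688.8889 + 51.9000 = 740.7889°C.
In kelvin: 740.7889 + 273.15 = 1013.94 K.

1013.94 K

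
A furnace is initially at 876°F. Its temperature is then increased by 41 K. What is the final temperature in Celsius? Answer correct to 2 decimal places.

Initial temperature in Celsius: (876 - 32) × 5/9 = 468.8889°C.
The 41 K change is an interval; Kelvin and Celsius degrees are the same size, so ΔC = +41°C.
Final Celsius temperature: 468.8889 + 41.0000 = 509.8889°C.

509.89°C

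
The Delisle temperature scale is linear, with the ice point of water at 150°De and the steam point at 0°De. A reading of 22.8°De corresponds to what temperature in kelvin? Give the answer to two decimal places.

357.95 K

Linear interpolation between the fixed points: C = (22.8 - 150) × 100 / (0 - 150) = 84.8000°C.
Then 84.8000 + 273.15 = 357.95 K.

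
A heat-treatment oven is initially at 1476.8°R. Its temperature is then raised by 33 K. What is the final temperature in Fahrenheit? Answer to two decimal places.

Initial temperature in Celsius: (1476.8 - 491.67) × 5/9 = 547.2944°C.
The 33 K change is an interval; Kelvin and Celsius degrees are the same size, so ΔC = +33°C.
Final Celsius temperature: 547.2944 + 33.0000 = 580.2944°C.
In Fahrenheit: 580.2944 × 1.8 + 32 = 1076.53°F.

1076.53°F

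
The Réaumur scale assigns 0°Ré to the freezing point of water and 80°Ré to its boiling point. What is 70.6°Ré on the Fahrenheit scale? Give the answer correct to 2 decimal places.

Linear interpolation between the fixed points: C = (70.6 - 0) × 100 / (80 - 0) = 88.2500°C.
Then 88.2500 × 1.8 + 32 = 190.85°F.

190.85°F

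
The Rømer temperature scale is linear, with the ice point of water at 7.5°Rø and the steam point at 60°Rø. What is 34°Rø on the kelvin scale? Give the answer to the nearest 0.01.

323.63 K

Linear interpolation between the fixed points: C = (34 - 7.5) × 100 / (60 - 7.5) = 50.4762°C.
Then 50.4762 + 273.15 = 323.63 K.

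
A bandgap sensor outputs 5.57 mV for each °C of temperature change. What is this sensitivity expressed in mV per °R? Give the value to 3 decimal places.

Since only a temperature interval is involved, the additive offset between the scales drops out.
A change of 1°R is a change of 5/9°C, so per °R the value is 5.57 × 5/9 = 3.094.

3.094 mV per °R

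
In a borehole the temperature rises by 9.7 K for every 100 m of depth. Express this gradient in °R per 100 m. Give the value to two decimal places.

The quantity depends on a temperature interval, so only the ratio of degree sizes applies; the offset between the scales is irrelevant.
A change of 1 K is a change of 1.8°R, so 9.7 × 1.8 = 17.46.

17.46 °R/100 m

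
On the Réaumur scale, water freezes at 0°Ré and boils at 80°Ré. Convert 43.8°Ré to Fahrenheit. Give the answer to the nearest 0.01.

130.55°F

Linear interpolation between the fixed points: C = (43.8 - 0) × 100 / (80 - 0) = 54.7500°C.
Then 54.7500 × 1.8 + 32 = 130.55°F.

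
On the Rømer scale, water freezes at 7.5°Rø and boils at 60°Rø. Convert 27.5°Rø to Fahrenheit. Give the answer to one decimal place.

100.6°F

Linear interpolation between the fixed points: C = (27.5 - 7.5) × 100 / (60 - 7.5) = 38.0952°C.
Then 38.0952 × 1.8 + 32 = 100.6°F.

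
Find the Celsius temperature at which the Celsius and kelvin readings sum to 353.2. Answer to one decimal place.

Let C be the Celsius reading. The kelvin reading is K = 1·C + 273.15.
Require C + K = 353.2: (2)·C + 273.15 = 353.2.
C = (353.2 - 273.15) / (2) = 40.0.

40.0°C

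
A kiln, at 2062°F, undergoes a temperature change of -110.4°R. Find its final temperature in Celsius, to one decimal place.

Initial temperature in Celsius: (2062 - 32) × 5/9 = 1127.7778°C.
The 110.4°R change is an interval, so only the factor 5/9 applies: -110.4 × 5/9 = -61.3333°C.
Final Celsius temperature: 1127.7778 - 61.3333 = 1066.4444°C.

1066.4°C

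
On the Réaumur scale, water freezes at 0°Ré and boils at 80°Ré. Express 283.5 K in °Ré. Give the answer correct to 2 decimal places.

8.28°Ré

First in Celsius: 283.5 - 273.15 = 10.3500°C.
Linearly onto the Réaumur scale: 0 + (10.3500 / 100) × (80 - 0) = 8.28°Ré.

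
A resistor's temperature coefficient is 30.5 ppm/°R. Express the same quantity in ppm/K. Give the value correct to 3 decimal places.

The quantity depends on a temperature interval, so only the ratio of degree sizes applies; the offset between the scales is irrelevant.
A change of 1 K is a change of 1.8°R, so per K the value is 30.5 × 1.8 = 54.900.

54.900 ppm/K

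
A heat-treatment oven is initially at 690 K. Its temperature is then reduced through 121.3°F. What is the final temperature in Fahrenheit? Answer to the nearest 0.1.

661.0°F

Initial temperature in Celsius: 690 - 273.15 = 416.8500°C.
The 121.3°F change is an interval, so only the factor 5/9 applies: -121.3 × 5/9 = -67.3889°C.
Final Celsius temperature: 416.8500 - 67.3889 = 349.4611°C.
In Fahrenheit: 349.4611 × 1.8 + 32 = 661.0°F.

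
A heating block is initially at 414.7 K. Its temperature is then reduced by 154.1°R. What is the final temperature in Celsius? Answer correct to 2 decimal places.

Initial temperature in Celsius: 414.7 - 273.15 = 141.5500°C.
The 154.1°R change is an interval, so only the factor 5/9 applies: -154.1 × 5/9 = -85.6111°C.
Final Celsius temperature: 141.5500 - 85.6111 = 55.9389°C.

55.94°C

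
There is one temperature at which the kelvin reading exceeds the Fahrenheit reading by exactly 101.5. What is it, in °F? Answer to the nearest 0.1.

346.2°F

Let F be the Fahrenheit reading. The kelvin reading is K = 5/9·F + 255.372.
Require K - F = 101.5: (-4/9)·F + 255.372 = 101.5.
F = (101.5 - 255.372) / (-4/9) = 346.2.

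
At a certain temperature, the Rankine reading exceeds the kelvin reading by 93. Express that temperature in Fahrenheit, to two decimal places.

Let x be the Rankine reading; then the kelvin reading is 5/9·x.
(5/9·x) - x = -93  ⇒  (-4/9)·x = -93  ⇒  x = 209.2500°R.
In Celsius: (209.25 - 491.67) × 5/9 = -156.9000°C.
In Fahrenheit: -156.9000 × 1.8 + 32 = -250.42°F.

-250.42°F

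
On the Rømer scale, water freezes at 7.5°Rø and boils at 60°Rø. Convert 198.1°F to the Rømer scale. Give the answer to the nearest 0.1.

First in Celsius: (198.1 - 32) × 5/9 = 92.2778°C.
Linearly onto the Rømer scale: 7.5 + (92.2778 / 100) × (60 - 7.5) = 55.9°Rø.

55.9°Rø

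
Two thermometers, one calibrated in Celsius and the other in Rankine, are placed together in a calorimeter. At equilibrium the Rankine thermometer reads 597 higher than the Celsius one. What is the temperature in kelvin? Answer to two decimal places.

404.81 K

Let x be the Celsius reading; then the Rankine reading is 1.8·x + 491.67.
(1.8·x + 491.67) - x = 597  ⇒  (0.8)·x = 105.33  ⇒  x = 131.6625°C.
In kelvin: 131.6625 + 273.15 = 404.81 K.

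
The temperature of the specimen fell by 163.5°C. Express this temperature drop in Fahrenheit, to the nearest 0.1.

Only the scale ratio 1.8 matters for a change in temperature.
163.5 × 1.8 = 294.3.

294.3°F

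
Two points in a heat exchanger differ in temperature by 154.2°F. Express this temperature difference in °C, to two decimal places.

85.67°C

An interval of 1°F corresponds to 5/9°C.
154.2 × 5/9 = 85.67.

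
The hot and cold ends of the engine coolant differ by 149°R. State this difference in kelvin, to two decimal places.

An interval of 1°R corresponds to 5/9 K.
149 × 5/9 = 82.78.

82.78 K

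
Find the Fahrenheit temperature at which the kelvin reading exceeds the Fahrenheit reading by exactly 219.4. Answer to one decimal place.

Let F be the Fahrenheit reading. The kelvin reading is K = 5/9·F + 255.372.
Require K - F = 219.4: (-4/9)·F + 255.372 = 219.4.
F = (219.4 - 255.372) / (-4/9) = 80.9.

80.9°F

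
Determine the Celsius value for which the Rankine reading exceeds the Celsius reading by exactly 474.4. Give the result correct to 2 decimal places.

-21.59°C

Let C be the Celsius reading. The Rankine reading is R = 1.8·C + 491.67.
Require R - C = 474.4: (0.8)·C + 491.67 = 474.4.
C = (474.4 - 491.67) / (0.8) = -21.59.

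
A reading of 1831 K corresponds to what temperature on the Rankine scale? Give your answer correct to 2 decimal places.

3295.80°R

In Celsius: 1831 - 273.15 = 1557.8500°C.
In Rankine: 1557.8500 × 1.8 + 491.67 = 3295.80°R.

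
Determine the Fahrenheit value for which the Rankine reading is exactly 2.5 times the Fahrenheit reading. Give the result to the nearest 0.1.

306.4°F

Let F be the Fahrenheit reading. The Rankine reading is R = 1·F + 459.67.
Require R = 2.5·F: 1·F + 459.67 = 2.5·F.
(-1.5)·F = -459.67  ⇒  F = 306.4.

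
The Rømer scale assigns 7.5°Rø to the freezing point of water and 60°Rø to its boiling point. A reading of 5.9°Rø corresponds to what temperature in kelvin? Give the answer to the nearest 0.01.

Linear interpolation between the fixed points: C = (5.9 - 7.5) × 100 / (60 - 7.5) = -3.0476°C.
Then -3.0476 + 273.15 = 270.10 K.

270.10 K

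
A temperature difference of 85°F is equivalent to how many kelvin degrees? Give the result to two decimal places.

47.22 K

An interval of 1°F corresponds to 5/9 K.
85 × 5/9 = 47.22.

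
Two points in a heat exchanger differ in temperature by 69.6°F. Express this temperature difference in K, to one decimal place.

38.7 K

Only the scale ratio 5/9 matters for a change in temperature.
69.6 × 5/9 = 38.7.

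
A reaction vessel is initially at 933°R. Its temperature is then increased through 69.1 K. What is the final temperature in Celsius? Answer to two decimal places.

314.28°C

Initial temperature in Celsius: (933 - 491.67) × 5/9 = 245.1833°C.
The 69.1 K change is an interval; Kelvin and Celsius degrees are the same size, so ΔC = +69.1°C.
Final Celsius temperature: 245.1833 + 69.1000 = 314.2833°C.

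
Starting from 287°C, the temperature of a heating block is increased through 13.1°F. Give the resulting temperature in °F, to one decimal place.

The 13.1°F change is an interval, so only the factor 5/9 applies: +13.1 × 5/9 = +7.2778°C.
Final Celsius temperature: 287.0000 + 7.2778 = 294.2778°C.
In Fahrenheit: 294.2778 × 1.8 + 32 = 561.7°F.

561.7°F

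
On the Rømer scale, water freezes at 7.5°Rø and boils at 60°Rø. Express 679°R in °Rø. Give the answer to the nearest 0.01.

First in Celsius: (679 - 491.67) × 5/9 = 104.0722°C.
Linearly onto the Rømer scale: 7.5 + (104.0722 / 100) × (60 - 7.5) = 62.14°Rø.

62.14°Rø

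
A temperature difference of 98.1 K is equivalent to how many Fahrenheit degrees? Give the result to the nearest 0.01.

176.58°F

An interval of 1 K corresponds to 1.8°F.
98.1 × 1.8 = 176.58.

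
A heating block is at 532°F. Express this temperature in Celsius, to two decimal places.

277.78°C

In Celsius: (532 - 32) × 5/9 = 277.7778°C.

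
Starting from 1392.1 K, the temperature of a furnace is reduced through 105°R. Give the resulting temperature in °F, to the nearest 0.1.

Initial temperature in Celsius: 1392.1 - 273.15 = 1118.9500°C.
The 105°R change is an interval, so only the factor 5/9 applies: -105 × 5/9 = -58.3333°C.
Final Celsius temperature: 1118.9500 - 58.3333 = 1060.6167°C.
In Fahrenheit: 1060.6167 × 1.8 + 32 = 1941.1°F.

1941.1°F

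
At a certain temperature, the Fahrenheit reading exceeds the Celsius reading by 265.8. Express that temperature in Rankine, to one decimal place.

Let x be the Celsius reading; then the Fahrenheit reading is 1.8·x + 32.
(1.8·x + 32) - x = 265.8  ⇒  (0.8)·x = 233.8  ⇒  x = 292.2500°C.
In Rankine: 292.2500 × 1.8 + 491.67 = 1017.7°R.

1017.7°R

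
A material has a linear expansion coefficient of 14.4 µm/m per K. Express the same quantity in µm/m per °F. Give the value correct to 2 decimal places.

Since only a temperature interval is involved, the additive offset between the scales drops out.
A change of 1°F is a change of 5/9 K, so per °F the value is 14.4 × 5/9 = 8.00.

8.00 µm/m per °F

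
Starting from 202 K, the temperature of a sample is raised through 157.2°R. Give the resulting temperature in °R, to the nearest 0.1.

Initial temperature in Celsius: 202 - 273.15 = -71.1500°C.
The 157.2°R change is an interval, so only the factor 5/9 applies: +157.2 × 5/9 = +87.3333°C.
Final Celsius temperature: -71.1500 + 87.3333 = 16.1833°C.
In Rankine: 16.1833 × 1.8 + 491.67 = 520.8°R.

520.8°R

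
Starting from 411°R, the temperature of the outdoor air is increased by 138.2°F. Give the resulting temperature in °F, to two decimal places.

89.53°F

Initial temperature in Celsius: (411 - 491.67) × 5/9 = -44.8167°C.
The 138.2°F change is an interval, so only the factor 5/9 applies: +138.2 × 5/9 = +76.7778°C.
Final Celsius temperature: -44.8167 + 76.7778 = 31.9611°C.
In Fahrenheit: 31.9611 × 1.8 + 32 = 89.53°F.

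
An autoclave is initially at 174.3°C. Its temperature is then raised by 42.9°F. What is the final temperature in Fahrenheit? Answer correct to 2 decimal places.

388.64°F

The 42.9°F change is an interval, so only the factor 5/9 applies: +42.9 × 5/9 = +23.8333°C.
Final Celsius temperature: 174.3000 + 23.8333 = 198.1333°C.
In Fahrenheit: 198.1333 × 1.8 + 32 = 388.64°F.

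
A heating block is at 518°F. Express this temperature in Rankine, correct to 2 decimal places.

In Celsius: (518 - 32) × 5/9 = 270.0000°C.
In Rankine: 270.0000 × 1.8 + 491.67 = 977.67°R.

977.67°R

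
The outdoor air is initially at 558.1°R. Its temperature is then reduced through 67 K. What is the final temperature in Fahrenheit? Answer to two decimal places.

-22.17°F

Initial temperature in Celsius: (558.1 - 491.67) × 5/9 = 36.9056°C.
The 67 K change is an interval; Kelvin and Celsius degrees are the same size, so ΔC = -67°C.
Final Celsius temperature: 36.9056 - 67.0000 = -30.0944°C.
In Fahrenheit: -30.0944 × 1.8 + 32 = -22.17°F.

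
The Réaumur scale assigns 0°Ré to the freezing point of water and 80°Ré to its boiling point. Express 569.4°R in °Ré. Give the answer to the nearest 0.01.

34.55°Ré

First in Celsius: (569.4 - 491.67) × 5/9 = 43.1833°C.
Linearly onto the Réaumur scale: 0 + (43.1833 / 100) × (80 - 0) = 34.55°Ré.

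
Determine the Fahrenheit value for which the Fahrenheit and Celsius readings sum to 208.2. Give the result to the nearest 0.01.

Let F be the Fahrenheit reading. The Celsius reading is C = 5/9·F - 17.7778.
Require F + C = 208.2: (14/9)·F - 17.7778 = 208.2.
F = (208.2 + 17.7778) / (14/9) = 145.27.

145.27°F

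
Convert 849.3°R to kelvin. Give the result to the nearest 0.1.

In Celsius: (849.3 - 491.67) × 5/9 = 198.6833°C.
In kelvin: 198.6833 + 273.15 = 471.8 K.

471.8 K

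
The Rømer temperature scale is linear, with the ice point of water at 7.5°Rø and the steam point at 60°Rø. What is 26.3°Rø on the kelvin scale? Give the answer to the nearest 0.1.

Linear interpolation between the fixed points: C = (26.3 - 7.5) × 100 / (60 - 7.5) = 35.8095°C.
Then 35.8095 + 273.15 = 309.0 K.

309.0 K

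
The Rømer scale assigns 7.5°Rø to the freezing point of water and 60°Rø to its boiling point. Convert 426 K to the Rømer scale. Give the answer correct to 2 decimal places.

87.75°Rø

First in Celsius: 426 - 273.15 = 152.8500°C.
Linearly onto the Rømer scale: 7.5 + (152.8500 / 100) × (60 - 7.5) = 87.75°Rø.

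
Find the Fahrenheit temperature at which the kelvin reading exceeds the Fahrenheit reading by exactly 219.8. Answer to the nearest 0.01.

80.04°F

Let F be the Fahrenheit reading. The kelvin reading is K = 5/9·F + 255.372.
Require K - F = 219.8: (-4/9)·F + 255.372 = 219.8.
F = (219.8 - 255.372) / (-4/9) = 80.04.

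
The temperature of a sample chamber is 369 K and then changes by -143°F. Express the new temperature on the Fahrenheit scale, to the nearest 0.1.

61.5°F

Initial temperature in Celsius: 369 - 273.15 = 95.8500°C.
The 143°F change is an interval, so only the factor 5/9 applies: -143 × 5/9 = -79.4444°C.
Final Celsius temperature: 95.8500 - 79.4444 = 16.4056°C.
In Fahrenheit: 16.4056 × 1.8 + 32 = 61.5°F.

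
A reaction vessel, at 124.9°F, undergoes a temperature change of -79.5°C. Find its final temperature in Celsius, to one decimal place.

Initial temperature in Celsius: (124.9 - 32) × 5/9 = 51.6111°C.
Final Celsius temperature: 51.6111 - 79.5000 = -27.8889°C.

-27.9°C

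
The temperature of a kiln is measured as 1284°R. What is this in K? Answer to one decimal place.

713.3 K

In Celsius: (1284 - 491.67) × 5/9 = 440.1833°C.
In kelvin: 440.1833 + 273.15 = 713.3 K.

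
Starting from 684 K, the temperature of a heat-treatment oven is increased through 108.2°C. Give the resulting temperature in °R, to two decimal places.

Initial temperature in Celsius: 684 - 273.15 = 410.8500°C.
Final Celsius temperature: 410.8500 + 108.2000 = 519.0500°C.
In Rankine: 519.0500 × 1.8 + 491.67 = 1425.96°R.

1425.96°R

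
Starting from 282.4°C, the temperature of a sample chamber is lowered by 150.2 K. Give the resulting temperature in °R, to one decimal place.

729.6°R

The 150.2 K change is an interval; Kelvin and Celsius degrees are the same size, so ΔC = -150.2°C.
Final Celsius temperature: 282.4000 - 150.2000 = 132.2000°C.
In Rankine: 132.2000 × 1.8 + 491.67 = 729.6°R.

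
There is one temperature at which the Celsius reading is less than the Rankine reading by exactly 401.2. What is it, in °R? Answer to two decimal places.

288.11°R

Let R be the Rankine reading. The Celsius reading is C = 5/9·R - 273.15.
Require C - R = -401.2: (-4/9)·R - 273.15 = -401.2.
R = (-401.2 + 273.15) / (-4/9) = 288.11.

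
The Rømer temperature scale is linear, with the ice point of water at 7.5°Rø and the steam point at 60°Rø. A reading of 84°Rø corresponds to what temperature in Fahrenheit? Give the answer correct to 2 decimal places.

294.29°F

Linear interpolation between the fixed points: C = (84 - 7.5) × 100 / (60 - 7.5) = 145.7143°C.
Then 145.7143 × 1.8 + 32 = 294.29°F.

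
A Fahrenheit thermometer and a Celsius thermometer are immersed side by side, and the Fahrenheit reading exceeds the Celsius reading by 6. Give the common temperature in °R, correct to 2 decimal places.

433.17°R

Let x be the Fahrenheit reading; then the Celsius reading is 5/9·x - 17.7778.
(5/9·x - 17.7778) - x = -6  ⇒  (-4/9)·x = 11.7778  ⇒  x = -26.5000°F.
In Celsius: (-26.5 - 32) × 5/9 = -32.5000°C.
In Rankine: -32.5000 × 1.8 + 491.67 = 433.17°R.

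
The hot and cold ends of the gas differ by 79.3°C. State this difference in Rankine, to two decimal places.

An interval of 1°C corresponds to 1.8°R.
79.3 × 1.8 = 142.74.

142.74°R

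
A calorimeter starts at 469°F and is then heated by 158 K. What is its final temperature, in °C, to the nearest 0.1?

400.8°C

Initial temperature in Celsius: (469 - 32) × 5/9 = 242.7778°C.
The 158 K change is an interval; Kelvin and Celsius degrees are the same size, so ΔC = +158°C.
Final Celsius temperature: 242.7778 + 158.0000 = 400.7778°C.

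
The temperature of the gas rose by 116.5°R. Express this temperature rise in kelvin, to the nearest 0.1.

Only the scale ratio 5/9 matters for a change in temperature.
116.5 × 5/9 = 64.7.

64.7 K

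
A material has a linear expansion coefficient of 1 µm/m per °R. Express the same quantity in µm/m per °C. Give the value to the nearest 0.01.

The quantity depends on a temperature interval, so only the ratio of degree sizes applies; the offset between the scales is irrelevant.
A change of 1°C is a change of 1.8°R, so per °C the value is 1 × 1.8 = 1.80.

1.80 µm/m per °C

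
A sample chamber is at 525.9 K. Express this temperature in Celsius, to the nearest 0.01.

252.75°C

In Celsius: 525.9 - 273.15 = 252.7500°C.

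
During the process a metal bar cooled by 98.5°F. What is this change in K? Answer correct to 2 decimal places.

54.72 K

Only the scale ratio 5/9 matters for a change in temperature.
98.5 × 5/9 = 54.72.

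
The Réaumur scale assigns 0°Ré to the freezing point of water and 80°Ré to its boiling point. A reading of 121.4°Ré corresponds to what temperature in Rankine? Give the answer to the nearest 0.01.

764.82°R

Linear interpolation between the fixed points: C = (121.4 - 0) × 100 / (80 - 0) = 151.7500°C.
Then 151.7500 × 1.8 + 491.67 = 764.82°R.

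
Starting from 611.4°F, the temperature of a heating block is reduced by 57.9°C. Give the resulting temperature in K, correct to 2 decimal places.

537.14 K

Initial temperature in Celsius: (611.4 - 32) × 5/9 = 321.8889°C.
Final Celsius temperature: 321.8889 - 57.9000 = 263.9889°C.
In kelvin: 263.9889 + 273.15 = 537.14 K.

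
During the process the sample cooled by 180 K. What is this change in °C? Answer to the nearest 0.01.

180.00°C

Kelvin and Celsius degrees are the same size, so the interval is unchanged: 180.00.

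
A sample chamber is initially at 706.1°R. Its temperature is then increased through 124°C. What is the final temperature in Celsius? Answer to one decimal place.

243.1°C

Initial temperature in Celsius: (706.1 - 491.67) × 5/9 = 119.1278°C.
Final Celsius temperature: 119.1278 + 124.0000 = 243.1278°C.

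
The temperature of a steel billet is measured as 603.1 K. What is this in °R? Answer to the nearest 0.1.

In Celsius: 603.1 - 273.15 = 329.9500°C.
In Rankine: 329.9500 × 1.8 + 491.67 = 1085.6°R.

1085.6°R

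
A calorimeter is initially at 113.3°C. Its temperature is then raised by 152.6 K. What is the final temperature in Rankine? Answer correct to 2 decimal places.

970.29°R

The 152.6 K change is an interval; Kelvin and Celsius degrees are the same size, so ΔC = +152.6°C.
Final Celsius temperature: 113.3000 + 152.6000 = 265.9000°C.
In Rankine: 265.9000 × 1.8 + 491.67 = 970.29°R.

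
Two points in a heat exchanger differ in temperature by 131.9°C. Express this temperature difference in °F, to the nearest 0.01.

237.42°F

For a temperature interval the offset drops out; only the factor 1.8 applies.
131.9 × 1.8 = 237.42.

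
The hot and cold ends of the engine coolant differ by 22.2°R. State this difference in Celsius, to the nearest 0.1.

For a temperature interval the offset drops out; only the factor 5/9 applies.
22.2 × 5/9 = 12.3.

12.3°C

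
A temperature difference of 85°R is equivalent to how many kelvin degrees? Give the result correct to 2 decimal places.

47.22 K

For a temperature interval the offset drops out; only the factor 5/9 applies.
85 × 5/9 = 47.22.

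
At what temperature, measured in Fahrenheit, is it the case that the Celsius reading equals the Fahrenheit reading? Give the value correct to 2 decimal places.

-40.00°F

Let F be the Fahrenheit reading. The Celsius reading is C = 5/9·F - 17.7778.
Set C = F: 5/9·F - 17.7778 = F.
(-4/9)·F = 17.7778  ⇒  F = -40.00.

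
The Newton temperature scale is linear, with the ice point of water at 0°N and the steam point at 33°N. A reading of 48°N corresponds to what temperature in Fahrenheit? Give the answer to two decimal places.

293.82°F

Linear interpolation between the fixed points: C = (48 - 0) × 100 / (33 - 0) = 145.4545°C.
Then 145.4545 × 1.8 + 32 = 293.82°F.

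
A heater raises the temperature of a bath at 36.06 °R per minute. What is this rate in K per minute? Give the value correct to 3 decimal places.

20.033 K/minute

The quantity depends on a temperature interval, so only the ratio of degree sizes applies; the offset between the scales is irrelevant.
A change of 1°R is a change of 5/9 K, so 36.06 × 5/9 = 20.033.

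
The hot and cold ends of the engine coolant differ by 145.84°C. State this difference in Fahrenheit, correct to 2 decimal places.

Only the scale ratio 1.8 matters for a change in temperature.
145.84 × 1.8 = 262.51.

262.51°F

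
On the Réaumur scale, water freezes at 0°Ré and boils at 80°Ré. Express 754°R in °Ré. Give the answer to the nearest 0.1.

116.6°Ré

First in Celsius: (754 - 491.67) × 5/9 = 145.7389°C.
Linearly onto the Réaumur scale: 0 + (145.7389 / 100) × (80 - 0) = 116.6°Ré.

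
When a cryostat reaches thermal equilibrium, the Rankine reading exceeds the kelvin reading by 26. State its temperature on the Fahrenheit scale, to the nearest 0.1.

Let x be the Rankine reading; then the kelvin reading is 5/9·x.
(5/9·x) - x = -26  ⇒  (-4/9)·x = -26  ⇒  x = 58.5000°R.
In Celsius: (58.5 - 491.67) × 5/9 = -240.6500°C.
In Fahrenheit: -240.6500 × 1.8 + 32 = -401.2°F.

-401.2°F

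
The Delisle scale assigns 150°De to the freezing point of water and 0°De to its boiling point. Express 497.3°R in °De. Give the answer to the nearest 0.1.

First in Celsius: (497.3 - 491.67) × 5/9 = 3.1278°C.
Linearly onto the Delisle scale: 150 + (3.1278 / 100) × (0 - 150) = 145.3°De.

145.3°De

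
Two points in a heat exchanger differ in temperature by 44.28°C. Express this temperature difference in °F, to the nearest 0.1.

An interval of 1°C corresponds to 1.8°F.
44.28 × 1.8 = 79.7.

79.7°F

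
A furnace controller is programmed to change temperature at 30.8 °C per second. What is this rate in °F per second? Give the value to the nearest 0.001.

Since only a temperature interval is involved, the additive offset between the scales drops out.
A change of 1°C is a change of 1.8°F, so 30.8 × 1.8 = 55.440.

55.440 °F/second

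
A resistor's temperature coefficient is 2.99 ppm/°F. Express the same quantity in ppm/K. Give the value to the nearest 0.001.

5.382 ppm/K

The quantity depends on a temperature interval, so only the ratio of degree sizes applies; the offset between the scales is irrelevant.
A change of 1 K is a change of 1.8°F, so per K the value is 2.99 × 1.8 = 5.382.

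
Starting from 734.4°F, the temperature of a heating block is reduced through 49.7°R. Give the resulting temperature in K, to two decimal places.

Initial temperature in Celsius: (734.4 - 32) × 5/9 = 390.2222°C.
The 49.7°R change is an interval, so only the factor 5/9 applies: -49.7 × 5/9 = -27.6111°C.
Final Celsius temperature: 390.2222 - 27.6111 = 362.6111°C.
In kelvin: 362.6111 + 273.15 = 635.76 K.

635.76 K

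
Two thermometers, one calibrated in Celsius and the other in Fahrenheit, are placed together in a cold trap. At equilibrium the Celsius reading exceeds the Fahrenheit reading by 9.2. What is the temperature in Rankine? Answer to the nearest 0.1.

Let x be the Celsius reading; then the Fahrenheit reading is 1.8·x + 32.
(1.8·x + 32) - x = -9.2  ⇒  (0.8)·x = -41.2  ⇒  x = -51.5000°C.
In Rankine: -51.5000 × 1.8 + 491.67 = 399.0°R.

399.0°R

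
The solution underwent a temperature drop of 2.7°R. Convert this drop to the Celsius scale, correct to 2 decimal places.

Only the scale ratio 5/9 matters for a change in temperature.
2.7 × 5/9 = 1.50.

1.50°C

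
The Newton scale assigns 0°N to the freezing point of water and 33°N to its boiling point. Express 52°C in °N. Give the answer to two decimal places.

17.16°N

Linearly onto the Newton scale: 0 + (52.0000 / 100) × (33 - 0) = 17.16°N.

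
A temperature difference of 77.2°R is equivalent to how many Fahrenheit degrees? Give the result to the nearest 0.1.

Rankine and Fahrenheit degrees are the same size, so the interval is unchanged: 77.2.

77.2°F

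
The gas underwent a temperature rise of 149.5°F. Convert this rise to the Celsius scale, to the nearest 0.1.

83.1°C

For a temperature interval the offset drops out; only the factor 5/9 applies.
149.5 × 5/9 = 83.1.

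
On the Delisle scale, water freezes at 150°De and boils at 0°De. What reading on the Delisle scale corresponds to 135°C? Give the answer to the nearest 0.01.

Linearly onto the Delisle scale: 150 + (135.0000 / 100) × (0 - 150) = -52.50°De.

-52.50°De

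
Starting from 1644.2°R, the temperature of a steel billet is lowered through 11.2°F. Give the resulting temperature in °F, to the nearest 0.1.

1173.3°F

Initial temperature in Celsius: (1644.2 - 491.67) × 5/9 = 640.2944°C.
The 11.2°F change is an interval, so only the factor 5/9 applies: -11.2 × 5/9 = -6.2222°C.
Final Celsius temperature: 640.2944 - 6.2222 = 634.0722°C.
In Fahrenheit: 634.0722 × 1.8 + 32 = 1173.3°F.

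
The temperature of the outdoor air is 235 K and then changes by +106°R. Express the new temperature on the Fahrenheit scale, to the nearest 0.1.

69.3°F

Initial temperature in Celsius: 235 - 273.15 = -38.1500°C.
The 106°R change is an interval, so only the factor 5/9 applies: +106 × 5/9 = +58.8889°C.
Final Celsius temperature: -38.1500 + 58.8889 = 20.7389°C.
In Fahrenheit: 20.7389 × 1.8 + 32 = 69.3°F.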